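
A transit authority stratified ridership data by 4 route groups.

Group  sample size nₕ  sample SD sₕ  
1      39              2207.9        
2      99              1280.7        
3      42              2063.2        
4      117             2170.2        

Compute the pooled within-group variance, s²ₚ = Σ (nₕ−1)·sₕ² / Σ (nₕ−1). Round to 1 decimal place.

3641105.0

1: (39−1)·2207.9² = 38·4874822.41 = 185243251.58
2: (99−1)·1280.7² = 98·1640192.49 = 160738864.02
3: (42−1)·2063.2² = 41·4256794.24 = 174528563.84
4: (117−1)·2170.2² = 116·4709768.04 = 546333092.64
Numerator = 1066843772.08; denominator = Σ(nₕ−1) = 293.
s²ₚ = 1066843772.08/293 = 3641105.024... → 3641105.0.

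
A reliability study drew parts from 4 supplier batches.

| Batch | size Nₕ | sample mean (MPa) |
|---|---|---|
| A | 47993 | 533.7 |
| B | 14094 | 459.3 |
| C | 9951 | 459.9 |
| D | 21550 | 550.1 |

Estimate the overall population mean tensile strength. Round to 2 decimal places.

518.42

N = 47993 + 14094 + 9951 + 21550 = 93588.
Overall mean = Σ (Nₕ/N)·x̄ₕ — weight by population share, not a simple average.
Σ Nₕx̄ₕ = 47993·533.7 + 14094·459.3 + 9951·459.9 + 21550·550.1 = 25613864.1 + 6473374.2 + 4576464.9 + 11854655 = 48518358.2.
Divide by N: 48518358.2 / 93588 = 518.4250... → 518.42.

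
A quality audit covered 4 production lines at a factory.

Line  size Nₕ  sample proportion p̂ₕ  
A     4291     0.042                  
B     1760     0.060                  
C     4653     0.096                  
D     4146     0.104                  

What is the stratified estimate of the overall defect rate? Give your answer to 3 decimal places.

0.078

Wₕ = Nₕ/N with N = 14850: 0.2890, 0.1185, 0.3133, 0.2792.
p̂_st = 0.2890·0.042 + 0.1185·0.060 + 0.3133·0.096 + 0.2792·0.104 ≈ 0.07836... → 0.078.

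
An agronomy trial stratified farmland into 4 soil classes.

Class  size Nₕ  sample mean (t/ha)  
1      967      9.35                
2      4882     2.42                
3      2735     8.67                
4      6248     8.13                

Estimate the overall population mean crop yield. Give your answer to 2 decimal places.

6.43

N = 967 + 4882 + 2735 + 6248 = 14832.
Weight each subgroup mean by Nₕ/N and sum.
Σ Nₕx̄ₕ = 967·9.35 + 4882·2.42 + 2735·8.67 + 6248·8.13 = 9041.45 + 11814.44 + 23712.45 + 50796.24 = 95364.58.
Divide by N: 95364.58 / 14832 = 6.4297... → 6.43.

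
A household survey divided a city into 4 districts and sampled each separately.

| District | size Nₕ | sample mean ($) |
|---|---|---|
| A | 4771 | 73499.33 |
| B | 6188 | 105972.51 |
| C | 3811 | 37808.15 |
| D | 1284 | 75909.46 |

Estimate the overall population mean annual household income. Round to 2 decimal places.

77736.25

N = 4771 + 6188 + 3811 + 1284 = 16054.
Overall mean = Σ (Nₕ/N)·x̄ₕ — weight by population share, not a simple average.
Σ Nₕx̄ₕ = 4771·73499.33 + 6188·105972.51 + 3811·37808.15 + 1284·75909.46 = 350665303.43 + 655757891.88 + 144086859.65 + 97467746.64 = 1247977801.6.
Divide by N: 1247977801.6 / 16054 = 77736.2527... → 77736.25.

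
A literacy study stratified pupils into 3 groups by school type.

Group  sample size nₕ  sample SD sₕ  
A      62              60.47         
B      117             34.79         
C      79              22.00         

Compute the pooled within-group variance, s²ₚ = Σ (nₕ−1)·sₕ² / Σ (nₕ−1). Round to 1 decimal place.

A: (62−1)·60.47² = 61·3656.6209 = 223053.8749
B: (117−1)·34.79² = 116·1210.3441 = 140399.9156
C: (79−1)·22.00² = 78·484 = 37752
Numerator = 401205.7905; denominator = Σ(nₕ−1) = 255.
s²ₚ = 401205.7905/255 = 1573.356... → 1573.4.

1573.4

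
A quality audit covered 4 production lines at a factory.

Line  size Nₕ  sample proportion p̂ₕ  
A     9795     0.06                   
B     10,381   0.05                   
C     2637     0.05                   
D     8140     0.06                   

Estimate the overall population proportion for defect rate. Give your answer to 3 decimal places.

0.056

Wₕ = Nₕ/N with N = 30953: 0.3164, 0.3354, 0.0852, 0.2630.
p̂_st = 0.3164·0.06 + 0.3354·0.05 + 0.0852·0.05 + 0.2630·0.06 ≈ 0.05579... → 0.056.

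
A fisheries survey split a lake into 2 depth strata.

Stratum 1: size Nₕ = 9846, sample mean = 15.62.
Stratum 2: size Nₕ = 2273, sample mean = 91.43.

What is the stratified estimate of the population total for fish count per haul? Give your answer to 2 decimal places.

361614.91

Estimate total by summing Nₕ·x̄ₕ over strata.
9846·15.62 + 2273·91.43 = 153794.52 + 207820.39 = 361614.91.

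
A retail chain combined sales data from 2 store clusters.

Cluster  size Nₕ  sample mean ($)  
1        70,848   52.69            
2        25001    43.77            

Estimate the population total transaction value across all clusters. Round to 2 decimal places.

1: 70848·52.69 = 3732981.12
2: 25001·43.77 = 1094293.77
τ̂ = Σ Nₕx̄ₕ = 4827274.89.

4827274.89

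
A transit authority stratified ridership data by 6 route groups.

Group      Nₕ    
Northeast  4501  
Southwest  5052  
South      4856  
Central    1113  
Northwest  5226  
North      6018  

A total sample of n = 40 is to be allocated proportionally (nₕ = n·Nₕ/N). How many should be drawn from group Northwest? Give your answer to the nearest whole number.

Share of group Northwest = 5226/26766 = 0.19525.
Allocate 40 × 0.19525 = 7.810... → 8.

8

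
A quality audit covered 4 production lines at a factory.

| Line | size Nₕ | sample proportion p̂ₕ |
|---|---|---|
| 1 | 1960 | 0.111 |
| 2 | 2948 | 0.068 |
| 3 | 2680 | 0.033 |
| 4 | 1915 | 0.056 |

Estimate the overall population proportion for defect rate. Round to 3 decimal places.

0.065

Wₕ = Nₕ/N with N = 9503: 0.2063, 0.3102, 0.2820, 0.2015.
p̂_st = 0.2063·0.111 + 0.3102·0.068 + 0.2820·0.033 + 0.2015·0.056 ≈ 0.06458... → 0.065.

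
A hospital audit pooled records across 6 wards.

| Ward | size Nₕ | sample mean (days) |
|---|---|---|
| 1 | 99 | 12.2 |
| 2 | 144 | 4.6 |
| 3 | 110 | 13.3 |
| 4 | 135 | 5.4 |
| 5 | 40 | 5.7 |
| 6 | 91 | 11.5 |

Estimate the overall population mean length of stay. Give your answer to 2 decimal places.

N = 619; weights Wₕ = Nₕ/N = (0.1599, 0.2326, 0.1777, 0.2181, 0.0646, 0.1470).
x̄_st = Σ Wₕ·x̄ₕ = 0.1599·12.2 + 0.2326·4.6 + 0.1777·13.3 + 0.2181·5.4 + 0.0646·5.7 + 0.1470·11.5 ≈ 8.6215...
→ 8.62.

8.62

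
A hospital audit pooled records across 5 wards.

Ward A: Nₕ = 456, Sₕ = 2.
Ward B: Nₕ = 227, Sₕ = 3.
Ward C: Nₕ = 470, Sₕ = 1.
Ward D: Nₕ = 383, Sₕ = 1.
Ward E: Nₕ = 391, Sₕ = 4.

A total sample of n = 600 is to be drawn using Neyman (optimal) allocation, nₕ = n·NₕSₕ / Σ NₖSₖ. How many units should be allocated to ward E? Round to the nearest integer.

234

A: NₕSₕ = 456·2 = 912
B: NₕSₕ = 227·3 = 681
C: NₕSₕ = 470·1 = 470
D: NₕSₕ = 383·1 = 383
E: NₕSₕ = 391·4 = 1564
Σ NₕSₕ = 4010.
n_E = 600·1564/4010 = 234.015... → 234.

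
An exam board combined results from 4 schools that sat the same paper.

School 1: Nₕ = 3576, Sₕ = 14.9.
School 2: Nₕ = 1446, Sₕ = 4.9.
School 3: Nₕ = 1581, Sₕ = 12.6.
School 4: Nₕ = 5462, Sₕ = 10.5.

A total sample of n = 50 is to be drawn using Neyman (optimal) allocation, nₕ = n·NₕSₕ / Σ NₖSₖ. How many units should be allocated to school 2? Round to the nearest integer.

3

Σ NₕSₕ = 3576·14.9 + 1446·4.9 + 1581·12.6 + 5462·10.5 = 137639.4.
Share for 2: 7085.4/137639.4 = 0.05148.
n_2 = 50 × 0.05148 = 2.574... → 3.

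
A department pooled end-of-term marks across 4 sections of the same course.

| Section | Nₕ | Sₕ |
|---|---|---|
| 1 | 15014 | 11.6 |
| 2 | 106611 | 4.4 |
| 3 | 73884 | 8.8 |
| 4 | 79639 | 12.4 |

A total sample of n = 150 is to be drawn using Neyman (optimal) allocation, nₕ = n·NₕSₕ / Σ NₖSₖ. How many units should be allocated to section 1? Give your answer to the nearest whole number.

11

Σ NₕSₕ = 15014·11.6 + 106611·4.4 + 73884·8.8 + 79639·12.4 = 2280953.6.
Share for 1: 174162.4/2280953.6 = 0.07636.
n_1 = 150 × 0.07636 = 11.453... → 11.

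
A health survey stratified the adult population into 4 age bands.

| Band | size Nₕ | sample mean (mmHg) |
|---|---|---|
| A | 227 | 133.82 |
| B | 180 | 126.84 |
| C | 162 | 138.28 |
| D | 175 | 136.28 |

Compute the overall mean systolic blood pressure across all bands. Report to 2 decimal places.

133.68

N = 227 + 180 + 162 + 175 = 744.
Overall mean = Σ (Nₕ/N)·x̄ₕ — weight by population share, not a simple average.
Σ Nₕx̄ₕ = 227·133.82 + 180·126.84 + 162·138.28 + 175·136.28 = 30377.14 + 22831.2 + 22401.36 + 23849 = 99458.7.
Divide by N: 99458.7 / 744 = 133.6810... → 133.68.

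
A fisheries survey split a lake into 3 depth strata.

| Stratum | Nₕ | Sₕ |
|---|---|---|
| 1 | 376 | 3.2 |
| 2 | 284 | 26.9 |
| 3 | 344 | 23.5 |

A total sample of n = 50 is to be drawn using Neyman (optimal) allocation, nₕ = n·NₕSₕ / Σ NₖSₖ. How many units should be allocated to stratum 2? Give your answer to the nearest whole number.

23

Σ NₕSₕ = 376·3.2 + 284·26.9 + 344·23.5 = 16926.8.
Share for 2: 7639.6/16926.8 = 0.45133.
n_2 = 50 × 0.45133 = 22.567... → 23.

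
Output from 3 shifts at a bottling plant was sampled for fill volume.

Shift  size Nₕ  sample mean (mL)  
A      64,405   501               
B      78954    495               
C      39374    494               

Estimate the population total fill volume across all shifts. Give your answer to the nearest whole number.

Estimate total by summing Nₕ·x̄ₕ over strata.
64405·501 + 78954·495 + 39374·494 = 32266905 + 39082230 + 19450756 = 90799891.

90799891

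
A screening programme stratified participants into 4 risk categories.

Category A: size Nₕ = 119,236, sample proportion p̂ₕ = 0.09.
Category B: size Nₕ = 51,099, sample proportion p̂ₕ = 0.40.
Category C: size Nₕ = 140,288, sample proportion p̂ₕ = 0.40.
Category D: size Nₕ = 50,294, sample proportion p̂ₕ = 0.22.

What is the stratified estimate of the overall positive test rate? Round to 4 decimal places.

0.2725

Wₕ = Nₕ/N with N = 360917: 0.3304, 0.1416, 0.3887, 0.1394.
p̂_st = 0.3304·0.09 + 0.1416·0.40 + 0.3887·0.40 + 0.1394·0.22 ≈ 0.272502... → 0.2725.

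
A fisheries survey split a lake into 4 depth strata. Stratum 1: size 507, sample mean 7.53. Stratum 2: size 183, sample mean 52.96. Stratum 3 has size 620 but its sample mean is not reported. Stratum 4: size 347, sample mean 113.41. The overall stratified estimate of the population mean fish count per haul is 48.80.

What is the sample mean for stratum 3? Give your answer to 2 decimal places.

45.16

N = 507 + 183 + 620 + 347 = 1657.
Overall total = μ·N = 48.80·1657 = 80861.6.
Subtract the known strata: 507·7.53 + 183·52.96 + 347·113.41 = 52862.66.
Remaining total for stratum 3: 80861.6 − 52862.66 = 27998.94.
Divide by its size: 27998.94 / 620 = 45.1596... → 45.16.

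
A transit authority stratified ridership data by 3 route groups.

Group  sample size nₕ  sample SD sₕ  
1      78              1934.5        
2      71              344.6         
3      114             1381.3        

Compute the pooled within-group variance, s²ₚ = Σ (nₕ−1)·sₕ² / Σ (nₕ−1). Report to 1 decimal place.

1969506.3

1: (78−1)·1934.5² = 77·3742290.25 = 288156349.25
2: (71−1)·344.6² = 70·118749.16 = 8312441.2
3: (114−1)·1381.3² = 113·1907989.69 = 215602834.97
Numerator = 512071625.42; denominator = Σ(nₕ−1) = 260.
s²ₚ = 512071625.42/260 = 1969506.252... → 1969506.3.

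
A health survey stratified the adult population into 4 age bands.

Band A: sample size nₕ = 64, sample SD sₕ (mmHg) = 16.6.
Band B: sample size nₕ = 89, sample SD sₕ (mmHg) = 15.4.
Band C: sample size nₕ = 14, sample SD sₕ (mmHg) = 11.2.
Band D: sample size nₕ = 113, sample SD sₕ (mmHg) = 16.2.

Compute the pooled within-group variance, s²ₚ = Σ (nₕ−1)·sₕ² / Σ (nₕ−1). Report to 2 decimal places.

250.92

A: (64−1)·16.6² = 63·275.56 = 17360.28
B: (89−1)·15.4² = 88·237.16 = 20870.08
C: (14−1)·11.2² = 13·125.44 = 1630.72
D: (113−1)·16.2² = 112·262.44 = 29393.28
Numerator = 69254.36; denominator = Σ(nₕ−1) = 276.
s²ₚ = 69254.36/276 = 250.9216... → 250.92.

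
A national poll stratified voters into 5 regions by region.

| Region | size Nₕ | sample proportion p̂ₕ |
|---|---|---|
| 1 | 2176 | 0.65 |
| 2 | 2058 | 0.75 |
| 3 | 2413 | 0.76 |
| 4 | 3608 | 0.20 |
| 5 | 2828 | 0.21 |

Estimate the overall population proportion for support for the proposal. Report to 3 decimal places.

Wₕ = Nₕ/N with N = 13083: 0.1663, 0.1573, 0.1844, 0.2758, 0.2162.
p̂_st = 0.1663·0.65 + 0.1573·0.75 + 0.1844·0.76 + 0.2758·0.20 + 0.2162·0.21 ≈ 0.46681... → 0.467.

0.467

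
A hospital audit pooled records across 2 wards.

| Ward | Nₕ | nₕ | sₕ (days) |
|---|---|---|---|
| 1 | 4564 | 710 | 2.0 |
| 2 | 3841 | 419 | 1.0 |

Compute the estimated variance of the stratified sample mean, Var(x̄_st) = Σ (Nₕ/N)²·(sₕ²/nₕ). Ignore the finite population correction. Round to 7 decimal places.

N = 8405. Term for each stratum: Wₕ²sₕ²/nₕ.
Var(x̄_st) = 0.0016611830 + 0.0004984242 = 0.0021596072 → 0.0021596.

0.0021596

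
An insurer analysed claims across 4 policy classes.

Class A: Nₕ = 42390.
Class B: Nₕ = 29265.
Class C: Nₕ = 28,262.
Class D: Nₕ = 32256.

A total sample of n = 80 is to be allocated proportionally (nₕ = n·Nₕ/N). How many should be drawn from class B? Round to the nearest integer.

Share of class B = 29265/132173 = 0.22141.
Allocate 80 × 0.22141 = 17.713... → 18.

18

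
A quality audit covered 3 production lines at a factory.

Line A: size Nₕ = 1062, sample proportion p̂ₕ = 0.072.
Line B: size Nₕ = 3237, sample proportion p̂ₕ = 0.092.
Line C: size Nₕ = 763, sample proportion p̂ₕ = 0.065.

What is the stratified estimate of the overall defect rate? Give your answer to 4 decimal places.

Wₕ = Nₕ/N with N = 5062: 0.2098, 0.6395, 0.1507.
p̂_st = 0.2098·0.072 + 0.6395·0.092 + 0.1507·0.065 ≈ 0.083734... → 0.0837.

0.0837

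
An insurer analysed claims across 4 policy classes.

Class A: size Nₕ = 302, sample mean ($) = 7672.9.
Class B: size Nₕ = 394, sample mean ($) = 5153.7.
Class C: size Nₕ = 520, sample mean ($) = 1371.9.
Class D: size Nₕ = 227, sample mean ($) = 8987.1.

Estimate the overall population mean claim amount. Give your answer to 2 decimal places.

N = 302 + 394 + 520 + 227 = 1443.
Weight each subgroup mean by Nₕ/N and sum.
Σ Nₕx̄ₕ = 302·7672.9 + 394·5153.7 + 520·1371.9 + 227·8987.1 = 2317215.8 + 2030557.8 + 713388 + 2040071.7 = 7101233.3.
Divide by N: 7101233.3 / 1443 = 4921.1596... → 4921.16.

4921.16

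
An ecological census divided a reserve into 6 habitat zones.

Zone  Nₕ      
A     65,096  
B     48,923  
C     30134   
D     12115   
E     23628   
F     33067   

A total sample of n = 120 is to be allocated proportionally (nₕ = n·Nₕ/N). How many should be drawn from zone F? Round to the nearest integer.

N = 65096 + 48923 + 30134 + 12115 + 23628 + 33067 = 212963.
n_F = 120·33067/212963 = 18.633... → 19.

19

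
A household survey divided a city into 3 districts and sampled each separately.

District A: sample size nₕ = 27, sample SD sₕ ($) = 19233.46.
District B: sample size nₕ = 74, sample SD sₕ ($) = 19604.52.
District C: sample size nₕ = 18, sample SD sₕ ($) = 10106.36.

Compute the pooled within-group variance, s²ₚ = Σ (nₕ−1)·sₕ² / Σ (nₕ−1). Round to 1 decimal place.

A: (27−1)·19233.46² = 26·369925983.5716 = 9618075572.8616
B: (74−1)·19604.52² = 73·384337204.4304 = 28056615923.4192
C: (18−1)·10106.36² = 17·102138512.4496 = 1736354711.6432
Numerator = 39411046207.924; denominator = Σ(nₕ−1) = 116.
s²ₚ = 39411046207.924/116 = 339750398.344... → 339750398.3.

339750398.3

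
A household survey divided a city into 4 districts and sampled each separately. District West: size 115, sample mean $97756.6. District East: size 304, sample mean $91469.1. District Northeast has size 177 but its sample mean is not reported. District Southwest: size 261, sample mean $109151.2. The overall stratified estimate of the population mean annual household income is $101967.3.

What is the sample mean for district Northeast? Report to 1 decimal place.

112140.7

Σ Nₕx̄ₕ = N·μ, so 177·x̄_Northeast = 857·101967.3 − (115·97756.6 + 304·91469.1 + 261·109151.2).
= 87385976.1 − 67537078.6 = 19848897.5.
x̄_Northeast = 19848897.5 / 177 = 112140.664... → 112140.7.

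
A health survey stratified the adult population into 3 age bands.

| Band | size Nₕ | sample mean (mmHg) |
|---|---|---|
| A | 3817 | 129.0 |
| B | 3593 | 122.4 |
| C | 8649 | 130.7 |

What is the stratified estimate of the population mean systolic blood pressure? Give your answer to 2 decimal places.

x̄_st = (Σ Nₕx̄ₕ) / (Σ Nₕ) = (3817·129.0 + 3593·122.4 + 8649·130.7) / 16059
= 2062600.5 / 16059 = 128.4389... → 128.44.

128.44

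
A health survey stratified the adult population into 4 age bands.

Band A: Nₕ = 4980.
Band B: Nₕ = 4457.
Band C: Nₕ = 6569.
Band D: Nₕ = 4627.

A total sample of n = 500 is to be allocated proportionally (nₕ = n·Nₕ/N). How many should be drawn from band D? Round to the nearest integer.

N = 4980 + 4457 + 6569 + 4627 = 20633.
n_D = 500·4627/20633 = 112.126... → 112.

112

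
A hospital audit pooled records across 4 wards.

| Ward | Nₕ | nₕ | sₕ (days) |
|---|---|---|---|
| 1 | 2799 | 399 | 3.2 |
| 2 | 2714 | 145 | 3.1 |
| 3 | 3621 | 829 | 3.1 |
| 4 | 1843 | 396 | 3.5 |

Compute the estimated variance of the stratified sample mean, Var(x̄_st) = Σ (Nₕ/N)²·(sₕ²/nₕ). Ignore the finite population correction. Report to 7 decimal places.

N = 10977; Wₕ = Nₕ/N.
ward 1: (2799/10977)²·3.2²/399 = 0.0016686511
ward 2: (2714/10977)²·3.1²/145 = 0.0040514244
ward 3: (3621/10977)²·3.1²/829 = 0.0012614167
ward 4: (1843/10977)²·3.5²/396 = 0.0008720156
Sum = 0.0078535078 → 0.0078535.

0.0078535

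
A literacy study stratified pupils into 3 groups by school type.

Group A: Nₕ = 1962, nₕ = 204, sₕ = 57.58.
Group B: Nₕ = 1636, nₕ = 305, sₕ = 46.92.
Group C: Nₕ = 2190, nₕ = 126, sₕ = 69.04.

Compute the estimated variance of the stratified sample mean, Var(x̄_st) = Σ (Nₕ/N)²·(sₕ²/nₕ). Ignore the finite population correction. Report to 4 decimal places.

7.8599

N = 5788. Term for each stratum: Wₕ²sₕ²/nₕ.
Var(x̄_st) = 1.8674721 + 0.5766678 + 5.4157949 = 7.8599347 → 7.8599.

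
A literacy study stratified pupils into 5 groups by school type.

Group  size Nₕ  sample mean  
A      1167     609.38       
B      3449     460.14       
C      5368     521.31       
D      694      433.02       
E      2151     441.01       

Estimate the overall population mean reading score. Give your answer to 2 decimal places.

N = 12829; weights Wₕ = Nₕ/N = (0.0910, 0.2688, 0.4184, 0.0541, 0.1677).
x̄_st = Σ Wₕ·x̄ₕ = 0.0910·609.38 + 0.2688·460.14 + 0.4184·521.31 + 0.0541·433.02 + 0.1677·441.01 ≈ 494.6364...
→ 494.64.

494.64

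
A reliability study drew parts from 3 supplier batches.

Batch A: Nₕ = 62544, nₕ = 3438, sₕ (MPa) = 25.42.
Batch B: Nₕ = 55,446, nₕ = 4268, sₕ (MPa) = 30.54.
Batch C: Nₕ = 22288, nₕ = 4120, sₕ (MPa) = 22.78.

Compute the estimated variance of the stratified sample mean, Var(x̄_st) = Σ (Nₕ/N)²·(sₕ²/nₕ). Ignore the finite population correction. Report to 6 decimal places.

N = 140278; Wₕ = Nₕ/N.
batch A: (62544/140278)²·25.42²/3438 = 0.037362626
batch B: (55446/140278)²·30.54²/4268 = 0.034140900
batch C: (22288/140278)²·22.78²/4120 = 0.003179606
Sum = 0.074683132 → 0.074683.

0.074683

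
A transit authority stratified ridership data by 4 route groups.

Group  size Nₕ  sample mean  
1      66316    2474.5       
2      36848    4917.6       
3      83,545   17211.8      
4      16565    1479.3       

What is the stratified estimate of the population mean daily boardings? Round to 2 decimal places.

x̄_st = (Σ Nₕx̄ₕ) / (Σ Nₕ) = (66316·2474.5 + 36848·4917.6 + 83545·17211.8 + 16565·1479.3) / 203274
= 1807767102.3 / 203274 = 8893.2530... → 8893.25.

8893.25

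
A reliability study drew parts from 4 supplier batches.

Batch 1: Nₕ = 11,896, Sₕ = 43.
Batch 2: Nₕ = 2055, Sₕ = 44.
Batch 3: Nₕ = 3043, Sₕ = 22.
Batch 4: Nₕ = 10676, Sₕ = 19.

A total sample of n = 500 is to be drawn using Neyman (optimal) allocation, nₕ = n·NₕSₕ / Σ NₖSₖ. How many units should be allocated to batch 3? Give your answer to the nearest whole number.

Σ NₕSₕ = 11896·43 + 2055·44 + 3043·22 + 10676·19 = 871738.
Share for 3: 66946/871738 = 0.07680.
n_3 = 500 × 0.07680 = 38.398... → 38.

38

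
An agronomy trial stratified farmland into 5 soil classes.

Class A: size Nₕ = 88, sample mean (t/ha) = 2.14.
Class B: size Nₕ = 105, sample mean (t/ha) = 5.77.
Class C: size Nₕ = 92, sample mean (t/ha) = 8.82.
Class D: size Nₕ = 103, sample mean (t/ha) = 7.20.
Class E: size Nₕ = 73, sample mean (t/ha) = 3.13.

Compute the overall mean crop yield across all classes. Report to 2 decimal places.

5.59

x̄_st = (Σ Nₕx̄ₕ) / (Σ Nₕ) = (88·2.14 + 105·5.77 + 92·8.82 + 103·7.20 + 73·3.13) / 461
= 2575.7 / 461 = 5.5872... → 5.59.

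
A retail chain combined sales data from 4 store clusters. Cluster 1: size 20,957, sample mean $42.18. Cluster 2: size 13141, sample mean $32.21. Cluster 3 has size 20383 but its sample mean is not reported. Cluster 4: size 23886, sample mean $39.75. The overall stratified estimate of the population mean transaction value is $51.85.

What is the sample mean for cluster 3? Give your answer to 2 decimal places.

Σ Nₕx̄ₕ = N·μ, so 20383·x̄_3 = 78367·51.85 − (20957·42.18 + 13141·32.21 + 23886·39.75).
= 4063328.95 − 2256706.37 = 1806622.58.
x̄_3 = 1806622.58 / 20383 = 88.6338... → 88.63.

88.63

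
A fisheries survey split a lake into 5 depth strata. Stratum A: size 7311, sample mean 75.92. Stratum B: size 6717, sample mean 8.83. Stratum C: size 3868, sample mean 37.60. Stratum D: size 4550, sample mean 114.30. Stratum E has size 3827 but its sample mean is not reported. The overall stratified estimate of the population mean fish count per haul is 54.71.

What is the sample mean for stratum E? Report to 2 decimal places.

41.16

N = 7311 + 6717 + 3868 + 4550 + 3827 = 26273.
Overall total = μ·N = 54.71·26273 = 1437395.83.
Subtract the known strata: 7311·75.92 + 6717·8.83 + 3868·37.60 + 4550·114.30 = 1279864.03.
Remaining total for stratum E: 1437395.83 − 1279864.03 = 157531.8.
Divide by its size: 157531.8 / 3827 = 41.1633... → 41.16.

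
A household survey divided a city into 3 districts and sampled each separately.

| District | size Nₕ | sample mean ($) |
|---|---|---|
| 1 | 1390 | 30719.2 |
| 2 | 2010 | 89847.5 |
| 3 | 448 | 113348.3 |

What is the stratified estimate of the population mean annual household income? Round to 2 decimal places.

x̄_st = (Σ Nₕx̄ₕ) / (Σ Nₕ) = (1390·30719.2 + 2010·89847.5 + 448·113348.3) / 3848
= 274073201.4 / 3848 = 71224.8444... → 71224.84.

71224.84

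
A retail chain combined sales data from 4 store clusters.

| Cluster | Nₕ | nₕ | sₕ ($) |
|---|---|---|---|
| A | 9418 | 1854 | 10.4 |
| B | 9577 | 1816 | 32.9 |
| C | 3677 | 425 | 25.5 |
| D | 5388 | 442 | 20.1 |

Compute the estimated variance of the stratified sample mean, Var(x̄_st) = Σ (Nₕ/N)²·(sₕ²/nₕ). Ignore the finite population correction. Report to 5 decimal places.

N = 28060; Wₕ = Nₕ/N.
cluster A: (9418/28060)²·10.4²/1854 = 0.00657202
cluster B: (9577/28060)²·32.9²/1816 = 0.06943199
cluster C: (3677/28060)²·25.5²/425 = 0.02627262
cluster D: (5388/28060)²·20.1²/442 = 0.03370154
Sum = 0.13597816 → 0.13598.

0.13598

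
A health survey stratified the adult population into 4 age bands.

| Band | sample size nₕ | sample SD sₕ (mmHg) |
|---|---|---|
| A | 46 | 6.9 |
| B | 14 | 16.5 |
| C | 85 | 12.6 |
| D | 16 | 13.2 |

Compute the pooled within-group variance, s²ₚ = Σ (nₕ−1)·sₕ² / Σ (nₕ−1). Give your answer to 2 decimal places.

137.78

A: (46−1)·6.9² = 45·47.61 = 2142.45
B: (14−1)·16.5² = 13·272.25 = 3539.25
C: (85−1)·12.6² = 84·158.76 = 13335.84
D: (16−1)·13.2² = 15·174.24 = 2613.6
Numerator = 21631.14; denominator = Σ(nₕ−1) = 157.
s²ₚ = 21631.14/157 = 137.7780... → 137.78.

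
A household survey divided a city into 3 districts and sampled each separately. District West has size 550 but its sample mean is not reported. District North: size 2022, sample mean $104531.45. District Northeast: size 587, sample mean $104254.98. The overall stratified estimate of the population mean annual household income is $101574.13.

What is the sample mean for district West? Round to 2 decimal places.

N = 550 + 2022 + 587 = 3159.
Overall total = μ·N = 101574.13·3159 = 320872676.67.
Subtract the known strata: 2022·104531.45 + 587·104254.98 = 272560265.16.
Remaining total for district West: 320872676.67 − 272560265.16 = 48312411.51.
Divide by its size: 48312411.51 / 550 = 87840.7482 → 87840.75.

87840.75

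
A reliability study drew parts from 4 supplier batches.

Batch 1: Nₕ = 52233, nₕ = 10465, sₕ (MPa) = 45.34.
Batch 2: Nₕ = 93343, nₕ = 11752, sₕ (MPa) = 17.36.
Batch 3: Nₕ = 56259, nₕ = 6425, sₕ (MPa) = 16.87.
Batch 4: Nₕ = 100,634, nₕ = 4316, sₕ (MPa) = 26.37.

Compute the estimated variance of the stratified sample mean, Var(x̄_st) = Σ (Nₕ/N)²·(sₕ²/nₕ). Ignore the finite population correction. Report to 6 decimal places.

0.027667

N = 302469; Wₕ = Nₕ/N.
batch 1: (52233/302469)²·45.34²/10465 = 0.005858035
batch 2: (93343/302469)²·17.36²/11752 = 0.002442246
batch 3: (56259/302469)²·16.87²/6425 = 0.001532425
batch 4: (100634/302469)²·26.37²/4316 = 0.017834731
Sum = 0.027667437 → 0.027667.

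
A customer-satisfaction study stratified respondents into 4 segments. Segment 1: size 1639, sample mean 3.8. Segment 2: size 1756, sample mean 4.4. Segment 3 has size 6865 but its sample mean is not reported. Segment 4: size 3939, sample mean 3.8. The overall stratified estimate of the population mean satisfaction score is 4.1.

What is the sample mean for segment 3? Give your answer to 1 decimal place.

N = 1639 + 1756 + 6865 + 3939 = 14199.
Overall total = μ·N = 4.1·14199 = 58215.9.
Subtract the known strata: 1639·3.8 + 1756·4.4 + 3939·3.8 = 28922.8.
Remaining total for segment 3: 58215.9 − 28922.8 = 29293.1.
Divide by its size: 29293.1 / 6865 = 4.267... → 4.3.

4.3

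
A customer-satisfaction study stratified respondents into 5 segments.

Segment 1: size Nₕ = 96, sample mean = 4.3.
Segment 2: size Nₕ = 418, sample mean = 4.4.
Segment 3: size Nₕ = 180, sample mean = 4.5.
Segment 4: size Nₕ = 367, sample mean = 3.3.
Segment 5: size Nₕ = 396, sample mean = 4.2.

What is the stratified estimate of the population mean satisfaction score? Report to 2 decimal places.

x̄_st = (Σ Nₕx̄ₕ) / (Σ Nₕ) = (96·4.3 + 418·4.4 + 180·4.5 + 367·3.3 + 396·4.2) / 1457
= 5936.3 / 1457 = 4.0743... → 4.07.

4.07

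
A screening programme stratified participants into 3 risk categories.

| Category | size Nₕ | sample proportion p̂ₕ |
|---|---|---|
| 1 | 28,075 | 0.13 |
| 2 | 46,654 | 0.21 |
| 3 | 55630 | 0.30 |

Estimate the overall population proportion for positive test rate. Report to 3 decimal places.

0.231

Wₕ = Nₕ/N with N = 130359: 0.2154, 0.3579, 0.4267.
p̂_st = 0.2154·0.13 + 0.3579·0.21 + 0.4267·0.30 ≈ 0.23118... → 0.231.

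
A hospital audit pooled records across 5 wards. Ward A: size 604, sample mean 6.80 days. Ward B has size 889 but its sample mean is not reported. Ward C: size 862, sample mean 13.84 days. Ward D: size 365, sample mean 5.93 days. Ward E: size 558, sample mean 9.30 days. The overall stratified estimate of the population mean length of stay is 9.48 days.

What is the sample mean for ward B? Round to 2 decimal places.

Σ Nₕx̄ₕ = N·μ, so 889·x̄_B = 3278·9.48 − (604·6.80 + 862·13.84 + 365·5.93 + 558·9.30).
= 31075.44 − 23391.13 = 7684.31.
x̄_B = 7684.31 / 889 = 8.6438... → 8.64.

8.64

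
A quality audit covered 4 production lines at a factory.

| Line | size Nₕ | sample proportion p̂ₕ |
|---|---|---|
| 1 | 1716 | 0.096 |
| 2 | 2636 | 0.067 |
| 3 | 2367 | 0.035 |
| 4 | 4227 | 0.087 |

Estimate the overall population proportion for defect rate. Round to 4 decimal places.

N = 1716 + 2636 + 2367 + 4227 = 10946.
Overall proportion = Σ (Nₕ/N)·p̂ₕ.
Σ Nₕp̂ₕ = 164.736 + 176.612 + 82.845 + 367.749 = 791.942.
791.942 / 10946 = 0.072350... → 0.0723.

0.0723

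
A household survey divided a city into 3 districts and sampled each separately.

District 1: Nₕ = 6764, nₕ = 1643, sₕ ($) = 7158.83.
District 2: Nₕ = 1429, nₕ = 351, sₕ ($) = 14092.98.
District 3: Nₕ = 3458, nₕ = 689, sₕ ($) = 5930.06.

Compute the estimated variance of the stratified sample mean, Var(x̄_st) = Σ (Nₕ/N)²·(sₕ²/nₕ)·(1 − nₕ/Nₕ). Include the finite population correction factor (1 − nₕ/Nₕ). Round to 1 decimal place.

17980.8

N = 11651. Term for each stratum: Wₕ²sₕ²/nₕ·(1−nₕ/Nₕ).
Var(x̄_st) = 7959.3666 + 6421.3027 + 3600.1491 = 17980.8184 → 17980.8.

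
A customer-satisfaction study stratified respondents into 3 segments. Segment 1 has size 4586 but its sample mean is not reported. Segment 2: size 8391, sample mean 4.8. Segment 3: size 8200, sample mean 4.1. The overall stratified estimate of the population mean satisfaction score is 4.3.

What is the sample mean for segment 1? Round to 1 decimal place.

3.7

Σ Nₕx̄ₕ = N·μ, so 4586·x̄_1 = 21177·4.3 − (8391·4.8 + 8200·4.1).
= 91061.1 − 73896.8 = 17164.3.
x̄_1 = 17164.3 / 4586 = 3.743... → 3.7.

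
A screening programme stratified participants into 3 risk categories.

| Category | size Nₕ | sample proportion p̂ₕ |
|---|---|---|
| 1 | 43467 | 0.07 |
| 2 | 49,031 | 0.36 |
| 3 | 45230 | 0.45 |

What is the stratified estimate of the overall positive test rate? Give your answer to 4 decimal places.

N = 43467 + 49031 + 45230 = 137728.
Overall proportion = Σ (Nₕ/N)·p̂ₕ.
Σ Nₕp̂ₕ = 3042.69 + 17651.16 + 20353.5 = 41047.35.
41047.35 / 137728 = 0.298032... → 0.2980.

0.2980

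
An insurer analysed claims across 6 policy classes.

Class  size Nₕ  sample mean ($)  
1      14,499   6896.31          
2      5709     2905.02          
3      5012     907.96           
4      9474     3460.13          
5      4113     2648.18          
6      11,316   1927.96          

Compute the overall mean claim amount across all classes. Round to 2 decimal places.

N = 14499 + 5709 + 5012 + 9474 + 4113 + 11316 = 50123.
Overall mean = Σ (Nₕ/N)·x̄ₕ — weight by population share, not a simple average.
Σ Nₕx̄ₕ = 14499·6896.31 + 5709·2905.02 + 5012·907.96 + 9474·3460.13 + 4113·2648.18 + 11316·1927.96 = 99989598.69 + 16584759.18 + 4550695.52 + 32781271.62 + 10891964.34 + 21816795.36 = 186615084.71.
Divide by N: 186615084.71 / 50123 = 3723.1428... → 3723.14.

3723.14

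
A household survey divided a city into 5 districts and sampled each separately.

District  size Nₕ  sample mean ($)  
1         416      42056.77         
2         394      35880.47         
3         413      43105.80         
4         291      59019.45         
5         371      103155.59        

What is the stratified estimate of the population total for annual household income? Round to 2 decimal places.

1: 416·42056.77 = 17495616.32
2: 394·35880.47 = 14136905.18
3: 413·43105.80 = 17802695.4
4: 291·59019.45 = 17174659.95
5: 371·103155.59 = 38270723.89
τ̂ = Σ Nₕx̄ₕ = 104880600.74.

104880600.74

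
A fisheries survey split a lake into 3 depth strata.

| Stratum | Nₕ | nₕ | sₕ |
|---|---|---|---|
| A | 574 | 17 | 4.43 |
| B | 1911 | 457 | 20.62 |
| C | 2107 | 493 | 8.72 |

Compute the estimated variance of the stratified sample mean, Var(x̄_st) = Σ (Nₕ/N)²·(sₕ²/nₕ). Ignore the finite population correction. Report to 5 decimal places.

0.21164

N = 4592. Term for each stratum: Wₕ²sₕ²/nₕ.
Var(x̄_st) = 0.01803759 + 0.16113086 + 0.03247217 = 0.21164063 → 0.21164.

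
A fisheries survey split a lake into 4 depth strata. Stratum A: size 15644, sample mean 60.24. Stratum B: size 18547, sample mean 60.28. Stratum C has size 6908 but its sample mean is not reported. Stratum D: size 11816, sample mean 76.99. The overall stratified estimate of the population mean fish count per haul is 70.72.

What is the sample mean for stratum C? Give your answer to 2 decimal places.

Σ Nₕx̄ₕ = N·μ, so 6908·x̄_C = 52915·70.72 − (15644·60.24 + 18547·60.28 + 11816·76.99).
= 3742148.8 − 2970121.56 = 772027.24.
x̄_C = 772027.24 / 6908 = 111.7584... → 111.76.

111.76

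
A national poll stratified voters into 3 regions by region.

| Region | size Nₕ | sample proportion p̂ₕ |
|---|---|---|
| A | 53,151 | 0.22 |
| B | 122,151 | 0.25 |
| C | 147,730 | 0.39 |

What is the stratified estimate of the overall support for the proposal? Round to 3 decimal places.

N = 53151 + 122151 + 147730 = 323032.
Overall proportion = Σ (Nₕ/N)·p̂ₕ.
Σ Nₕp̂ₕ = 11693.22 + 30537.75 + 57614.7 = 99845.67.
99845.67 / 323032 = 0.30909... → 0.309.

0.309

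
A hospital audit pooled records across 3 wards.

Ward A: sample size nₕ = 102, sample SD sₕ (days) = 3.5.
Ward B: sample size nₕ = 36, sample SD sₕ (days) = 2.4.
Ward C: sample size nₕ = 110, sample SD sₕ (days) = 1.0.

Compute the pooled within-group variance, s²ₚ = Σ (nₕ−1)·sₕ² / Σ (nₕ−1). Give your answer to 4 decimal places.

Degrees of freedom: 101 + 35 + 109 = 245.
Σ(nₕ−1)sₕ² = 101·12.25 + 35·5.76 + 109·1 = 1547.85.
s²ₚ = 1547.85 / 245 = 6.317755... → 6.3178.

6.3178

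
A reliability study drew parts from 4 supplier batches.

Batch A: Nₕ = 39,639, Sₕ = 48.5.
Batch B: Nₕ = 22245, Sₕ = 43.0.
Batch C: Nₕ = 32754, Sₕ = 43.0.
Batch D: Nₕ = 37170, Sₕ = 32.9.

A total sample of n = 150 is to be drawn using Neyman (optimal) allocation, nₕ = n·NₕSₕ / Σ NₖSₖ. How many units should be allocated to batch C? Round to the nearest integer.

38

Σ NₕSₕ = 39639·48.5 + 22245·43.0 + 32754·43.0 + 37170·32.9 = 5510341.5.
Share for C: 1408422/5510341.5 = 0.25560.
n_C = 150 × 0.25560 = 38.339... → 38.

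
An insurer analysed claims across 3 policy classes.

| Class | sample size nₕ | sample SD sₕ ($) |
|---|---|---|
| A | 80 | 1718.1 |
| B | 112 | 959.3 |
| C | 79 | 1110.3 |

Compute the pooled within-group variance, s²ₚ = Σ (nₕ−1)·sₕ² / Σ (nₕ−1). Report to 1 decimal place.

A: (80−1)·1718.1² = 79·2951867.61 = 233197541.19
B: (112−1)·959.3² = 111·920256.49 = 102148470.39
C: (79−1)·1110.3² = 78·1232766.09 = 96155755.02
Numerator = 431501766.6; denominator = Σ(nₕ−1) = 268.
s²ₚ = 431501766.6/268 = 1610081.219... → 1610081.2.

1610081.2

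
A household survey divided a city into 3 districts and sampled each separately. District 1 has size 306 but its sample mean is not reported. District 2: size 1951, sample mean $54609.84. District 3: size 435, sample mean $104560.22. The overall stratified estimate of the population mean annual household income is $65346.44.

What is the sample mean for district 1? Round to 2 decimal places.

N = 306 + 1951 + 435 = 2692.
Overall total = μ·N = 65346.44·2692 = 175912616.48.
Subtract the known strata: 1951·54609.84 + 435·104560.22 = 152027493.54.
Remaining total for district 1: 175912616.48 − 152027493.54 = 23885122.94.
Divide by its size: 23885122.94 / 306 = 78055.9573... → 78055.96.

78055.96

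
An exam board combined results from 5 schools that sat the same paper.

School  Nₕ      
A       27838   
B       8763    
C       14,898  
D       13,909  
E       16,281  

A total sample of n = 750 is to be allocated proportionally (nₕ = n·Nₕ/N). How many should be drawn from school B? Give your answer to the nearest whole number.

Share of school B = 8763/81689 = 0.10727.
Allocate 750 × 0.10727 = 80.455... → 80.

80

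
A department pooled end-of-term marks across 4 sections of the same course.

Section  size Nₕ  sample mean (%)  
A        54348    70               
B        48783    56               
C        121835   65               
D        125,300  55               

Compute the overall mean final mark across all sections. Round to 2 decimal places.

60.95

x̄_st = (Σ Nₕx̄ₕ) / (Σ Nₕ) = (54348·70 + 48783·56 + 121835·65 + 125300·55) / 350266
= 21346983 / 350266 = 60.9451... → 60.95.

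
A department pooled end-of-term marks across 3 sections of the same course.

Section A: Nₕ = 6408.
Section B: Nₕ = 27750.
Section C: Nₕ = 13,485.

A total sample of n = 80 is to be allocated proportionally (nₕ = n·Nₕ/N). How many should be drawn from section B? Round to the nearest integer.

47

N = 6408 + 27750 + 13485 = 47643.
n_B = 80·27750/47643 = 46.597... → 47.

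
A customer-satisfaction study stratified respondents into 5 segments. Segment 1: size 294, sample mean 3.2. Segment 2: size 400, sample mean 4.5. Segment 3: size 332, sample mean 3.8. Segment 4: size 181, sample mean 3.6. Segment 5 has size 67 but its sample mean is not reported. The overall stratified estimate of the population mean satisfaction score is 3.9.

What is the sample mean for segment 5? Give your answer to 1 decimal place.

4.7

Σ Nₕx̄ₕ = N·μ, so 67·x̄_5 = 1274·3.9 − (294·3.2 + 400·4.5 + 332·3.8 + 181·3.6).
= 4968.6 − 4654 = 314.6.
x̄_5 = 314.6 / 67 = 4.696... → 4.7.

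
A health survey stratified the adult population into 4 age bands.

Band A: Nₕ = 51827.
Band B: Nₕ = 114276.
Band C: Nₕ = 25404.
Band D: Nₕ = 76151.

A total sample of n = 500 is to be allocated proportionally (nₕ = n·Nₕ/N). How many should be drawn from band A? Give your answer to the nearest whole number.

97

N = 51827 + 114276 + 25404 + 76151 = 267658.
n_A = 500·51827/267658 = 96.816... → 97.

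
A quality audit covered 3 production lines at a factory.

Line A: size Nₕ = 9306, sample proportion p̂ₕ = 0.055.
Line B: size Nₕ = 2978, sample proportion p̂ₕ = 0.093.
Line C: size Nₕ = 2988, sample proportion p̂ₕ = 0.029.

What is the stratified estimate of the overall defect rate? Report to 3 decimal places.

0.057

Wₕ = Nₕ/N with N = 15272: 0.6094, 0.1950, 0.1957.
p̂_st = 0.6094·0.055 + 0.1950·0.093 + 0.1957·0.029 ≈ 0.05732... → 0.057.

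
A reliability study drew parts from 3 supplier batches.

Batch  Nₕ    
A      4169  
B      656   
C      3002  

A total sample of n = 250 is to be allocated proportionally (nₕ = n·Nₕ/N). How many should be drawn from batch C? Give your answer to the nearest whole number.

N = 4169 + 656 + 3002 = 7827.
n_C = 250·3002/7827 = 95.886... → 96.

96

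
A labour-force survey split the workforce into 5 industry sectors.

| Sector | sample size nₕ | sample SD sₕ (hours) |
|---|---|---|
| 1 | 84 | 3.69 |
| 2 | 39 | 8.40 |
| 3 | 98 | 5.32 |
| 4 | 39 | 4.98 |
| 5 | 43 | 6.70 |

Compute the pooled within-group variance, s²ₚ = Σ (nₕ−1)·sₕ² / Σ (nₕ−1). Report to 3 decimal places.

1: (84−1)·3.69² = 83·13.6161 = 1130.1363
2: (39−1)·8.40² = 38·70.56 = 2681.28
3: (98−1)·5.32² = 97·28.3024 = 2745.3328
4: (39−1)·4.98² = 38·24.8004 = 942.4152
5: (43−1)·6.70² = 42·44.89 = 1885.38
Numerator = 9384.5443; denominator = Σ(nₕ−1) = 298.
s²ₚ = 9384.5443/298 = 31.49176... → 31.492.

31.492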